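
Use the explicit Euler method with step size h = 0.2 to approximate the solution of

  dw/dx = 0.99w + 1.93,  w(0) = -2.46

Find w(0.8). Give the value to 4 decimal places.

-3.0010

Euler: w_{n+1} = w_n + h·f(x_n, w_n).
x=0.000000, w=-2.460000: f=-0.505400 → w ← -2.460000 + 0.2·(-0.505400) = -2.561080
x=0.200000, w=-2.561080: f=-0.605469 → w ← -2.561080 + 0.2·(-0.605469) = -2.682174
x=0.400000, w=-2.682174: f=-0.725352 → w ← -2.682174 + 0.2·(-0.725352) = -2.827244
x=0.600000, w=-2.827244: f=-0.868972 → w ← -2.827244 + 0.2·(-0.868972) = -3.001039
w(0.8) ≈ -3.0010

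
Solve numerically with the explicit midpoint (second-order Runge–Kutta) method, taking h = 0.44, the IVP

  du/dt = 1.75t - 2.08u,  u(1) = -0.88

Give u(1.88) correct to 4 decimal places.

0.8433

Midpoint: k1 = f(t_n, u_n); k2 = f(t_n + h/2, u_n + (h/2)·k1); u_{n+1} = u_n + h·k2.
t=1.000000, u=-0.880000:
  k1 = f(1.000000, -0.880000) = 3.580400
  k2 = f(1.220000, -0.092312) = 2.327009
  u ← -0.880000 + 0.44·2.327009 = 0.143884
t=1.440000, u=0.143884:
  k1 = f(1.440000, 0.143884) = 2.220721
  k2 = f(1.660000, 0.632443) = 1.589519
  u ← 0.143884 + 0.44·1.589519 = 0.843272
u(1.88) ≈ 0.8433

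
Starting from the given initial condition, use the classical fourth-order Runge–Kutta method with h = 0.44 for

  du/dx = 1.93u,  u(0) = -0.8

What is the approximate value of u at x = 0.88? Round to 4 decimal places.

-4.3562

RK4: k1 = f(x_n, u_n); k2 = f(x_n + h/2, u_n + (h/2)·k1); k3 = f(x_n + h/2, u_n + (h/2)·k2); k4 = f(x_n + h, u_n + h·k3); u_{n+1} = u_n + (h/6)·(k1 + 2k2 + 2k3 + k4).
x=0.000000, u=-0.800000:
  k1 = f(0.000000, -0.800000) = -1.544000
  k2 = f(0.220000, -1.139680) = -2.199582
  k3 = f(0.220000, -1.283908) = -2.477943
  k4 = f(0.440000, -1.890295) = -3.648269
  u ← -0.800000 + (0.44/6)·(k1 + 2k2 + 2k3 + k4) = -1.866803
x=0.440000, u=-1.866803:
  k1 = f(0.440000, -1.866803) = -3.602931
  k2 = f(0.660000, -2.659448) = -5.132735
  k3 = f(0.660000, -2.996005) = -5.782290
  k4 = f(0.880000, -4.411011) = -8.513251
  u ← -1.866803 + (0.44/6)·(k1 + 2k2 + 2k3 + k4) = -4.356194
u(0.88) ≈ -4.3562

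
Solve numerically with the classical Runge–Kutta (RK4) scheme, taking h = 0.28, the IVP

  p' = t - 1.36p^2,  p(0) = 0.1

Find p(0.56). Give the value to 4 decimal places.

0.2391

RK4: k1 = f(t_n, p_n); k2 = f(t_n + h/2, p_n + (h/2)·k1); k3 = f(t_n + h/2, p_n + (h/2)·k2); k4 = f(t_n + h, p_n + h·k3); p_{n+1} = p_n + (h/6)·(k1 + 2k2 + 2k3 + k4).
t=0.000000, p=0.100000:
  k1 = f(0.000000, 0.100000) = -0.013600
  k2 = f(0.140000, 0.098096) = 0.126913
  k3 = f(0.140000, 0.117768) = 0.121138
  k4 = f(0.280000, 0.133919) = 0.255610
  p ← 0.100000 + (0.28/6)·(k1 + 2k2 + 2k3 + k4) = 0.134445
t=0.280000, p=0.134445:
  k1 = f(0.280000, 0.134445) = 0.255417
  k2 = f(0.420000, 0.170204) = 0.380602
  k3 = f(0.420000, 0.187729) = 0.372070
  k4 = f(0.560000, 0.238625) = 0.482559
  p ← 0.134445 + (0.28/6)·(k1 + 2k2 + 2k3 + k4) = 0.239133
p(0.56) ≈ 0.2391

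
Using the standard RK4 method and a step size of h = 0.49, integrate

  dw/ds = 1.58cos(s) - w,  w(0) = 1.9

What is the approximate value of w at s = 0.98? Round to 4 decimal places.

RK4: k1 = f(s_n, w_n); k2 = f(s_n + h/2, w_n + (h/2)·k1); k3 = f(s_n + h/2, w_n + (h/2)·k2); k4 = f(s_n + h, w_n + h·k3); w_{n+1} = w_n + (h/6)·(k1 + 2k2 + 2k3 + k4).
s=0.000000, w=1.900000:
  k1 = f(0.000000, 1.900000) = -0.320000
  k2 = f(0.245000, 1.821600) = -0.288783
  k3 = f(0.245000, 1.829248) = -0.296431
  k4 = f(0.490000, 1.754749) = -0.360663
  w ← 1.900000 + (0.49/6)·(k1 + 2k2 + 2k3 + k4) = 1.748828
s=0.490000, w=1.748828:
  k1 = f(0.490000, 1.748828) = -0.354742
  k2 = f(0.735000, 1.661916) = -0.489823
  k3 = f(0.735000, 1.628821) = -0.456728
  k4 = f(0.980000, 1.525031) = -0.644935
  w ← 1.748828 + (0.49/6)·(k1 + 2k2 + 2k3 + k4) = 1.512584
w(0.98) ≈ 1.5126

1.5126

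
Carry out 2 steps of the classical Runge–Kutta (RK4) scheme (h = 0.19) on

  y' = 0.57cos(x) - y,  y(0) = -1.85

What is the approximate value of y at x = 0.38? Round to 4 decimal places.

-1.0897

RK4: k1 = f(x_n, y_n); k2 = f(x_n + h/2, y_n + (h/2)·k1); k3 = f(x_n + h/2, y_n + (h/2)·k2); k4 = f(x_n + h, y_n + h·k3); y_{n+1} = y_n + (h/6)·(k1 + 2k2 + 2k3 + k4).
x=0.000000, y=-1.850000:
  k1 = f(0.000000, -1.850000) = 2.420000
  k2 = f(0.095000, -1.620100) = 2.187530
  k3 = f(0.095000, -1.642185) = 2.209614
  k4 = f(0.190000, -1.430173) = 1.989916
  y ← -1.850000 + (0.19/6)·(k1 + 2k2 + 2k3 + k4) = -1.431867
x=0.190000, y=-1.431867:
  k1 = f(0.190000, -1.431867) = 1.991609
  k2 = f(0.285000, -1.242664) = 1.789671
  k3 = f(0.285000, -1.261848) = 1.808855
  k4 = f(0.380000, -1.088184) = 1.617523
  y ← -1.431867 + (0.19/6)·(k1 + 2k2 + 2k3 + k4) = -1.089671
y(0.38) ≈ -1.0897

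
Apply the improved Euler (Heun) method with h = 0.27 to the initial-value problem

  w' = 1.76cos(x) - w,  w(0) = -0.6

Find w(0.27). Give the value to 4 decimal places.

Heun: k1 = f(x_n, w_n); k2 = f(x_n + h, w_n + h·k1); w_{n+1} = w_n + (h/2)·(k1 + k2).
x=0.000000, w=-0.600000:
  k1 = f(0.000000, -0.600000) = 2.360000
  k2 = f(0.270000, 0.037200) = 1.659037
  w ← -0.600000 + (0.27/2)·(2.360000 + 1.659037) = -0.057430
w(0.27) ≈ -0.0574

-0.0574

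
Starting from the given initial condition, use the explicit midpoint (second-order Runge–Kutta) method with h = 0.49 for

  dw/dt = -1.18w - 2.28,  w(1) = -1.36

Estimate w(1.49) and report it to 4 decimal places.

-1.5952

Midpoint: k1 = f(t_n, w_n); k2 = f(t_n + h/2, w_n + (h/2)·k1); w_{n+1} = w_n + h·k2.
t=1.000000, w=-1.360000:
  k1 = f(1.000000, -1.360000) = -0.675200
  k2 = f(1.245000, -1.525424) = -0.480000
  w ← -1.360000 + 0.49·(-0.480000) = -1.595200
w(1.49) ≈ -1.5952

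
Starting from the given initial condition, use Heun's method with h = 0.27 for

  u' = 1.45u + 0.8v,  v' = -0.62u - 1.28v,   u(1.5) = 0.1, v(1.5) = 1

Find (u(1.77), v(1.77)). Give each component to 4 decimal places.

Heun on (u,v): k1 = f(s_n, state_n); k2 = f(s_n + h, state_n + h·k1); state_{n+1} = state_n + (h/2)·(k1 + k2).
1.500000: (0.100000, 1.000000)
  k1 = (0.945000, -1.342000)
  predictor → (0.355150, 0.637660)
  k2 = (1.025095, -1.036398)
  → (0.365963, 0.678916)
(u(1.77), v(1.77)) ≈ (0.3660, 0.6789)

0.3660, 0.6789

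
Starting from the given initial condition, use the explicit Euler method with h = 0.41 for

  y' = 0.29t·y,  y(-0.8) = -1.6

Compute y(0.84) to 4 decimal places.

-1.4547

Euler: y_{n+1} = y_n + h·f(t_n, y_n).
t=-0.800000, y=-1.600000: f=0.371200 → y ← -1.600000 + 0.41·0.371200 = -1.447808
t=-0.390000, y=-1.447808: f=0.163747 → y ← -1.447808 + 0.41·0.163747 = -1.380672
t=0.020000, y=-1.380672: f=-0.008008 → y ← -1.380672 + 0.41·(-0.008008) = -1.383955
t=0.430000, y=-1.383955: f=-0.172579 → y ← -1.383955 + 0.41·(-0.172579) = -1.454712
y(0.84) ≈ -1.4547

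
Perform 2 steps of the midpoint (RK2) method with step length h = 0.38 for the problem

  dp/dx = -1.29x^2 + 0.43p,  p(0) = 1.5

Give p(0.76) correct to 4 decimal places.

Midpoint: k1 = f(x_n, p_n); k2 = f(x_n + h/2, p_n + (h/2)·k1); p_{n+1} = p_n + h·k2.
x=0.000000, p=1.500000:
  k1 = f(0.000000, 1.500000) = 0.645000
  k2 = f(0.190000, 1.622550) = 0.651127
  p ← 1.500000 + 0.38·0.651127 = 1.747428
x=0.380000, p=1.747428:
  k1 = f(0.380000, 1.747428) = 0.565118
  k2 = f(0.570000, 1.854801) = 0.378443
  p ← 1.747428 + 0.38·0.378443 = 1.891237
p(0.76) ≈ 1.8912

1.8912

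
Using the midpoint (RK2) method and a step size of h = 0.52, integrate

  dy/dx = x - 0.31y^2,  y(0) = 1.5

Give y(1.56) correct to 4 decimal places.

1.7506

Midpoint: k1 = f(x_n, y_n); k2 = f(x_n + h/2, y_n + (h/2)·k1); y_{n+1} = y_n + h·k2.
x=0.000000, y=1.500000:
  k1 = f(0.000000, 1.500000) = -0.697500
  k2 = f(0.260000, 1.318650) = -0.279040
  y ← 1.500000 + 0.52·(-0.279040) = 1.354899
x=0.520000, y=1.354899:
  k1 = f(0.520000, 1.354899) = -0.049083
  k2 = f(0.780000, 1.342138) = 0.221587
  y ← 1.354899 + 0.52·0.221587 = 1.470124
x=1.040000, y=1.470124:
  k1 = f(1.040000, 1.470124) = 0.370008
  k2 = f(1.300000, 1.566326) = 0.539453
  y ← 1.470124 + 0.52·0.539453 = 1.750640
y(1.56) ≈ 1.7506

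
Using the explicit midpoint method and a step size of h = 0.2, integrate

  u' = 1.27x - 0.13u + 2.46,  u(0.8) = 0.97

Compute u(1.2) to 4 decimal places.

2.3759

Midpoint: k1 = f(x_n, u_n); k2 = f(x_n + h/2, u_n + (h/2)·k1); u_{n+1} = u_n + h·k2.
x=0.800000, u=0.970000:
  k1 = f(0.800000, 0.970000) = 3.349900
  k2 = f(0.900000, 1.304990) = 3.433351
  u ← 0.970000 + 0.2·3.433351 = 1.656670
x=1.000000, u=1.656670:
  k1 = f(1.000000, 1.656670) = 3.514633
  k2 = f(1.100000, 2.008134) = 3.595943
  u ← 1.656670 + 0.2·3.595943 = 2.375859
u(1.2) ≈ 2.3759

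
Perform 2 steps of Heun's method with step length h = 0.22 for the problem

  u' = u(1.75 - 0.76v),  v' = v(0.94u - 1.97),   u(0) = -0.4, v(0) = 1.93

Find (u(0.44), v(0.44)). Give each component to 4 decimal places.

Heun on (u,v): k1 = f(t_n, state_n); k2 = f(t_n + h, state_n + h·k1); state_{n+1} = state_n + (h/2)·(k1 + k2).
0.000000: (-0.400000, 1.930000)
  k1 = (-0.113280, -4.527780)
  predictor → (-0.424922, 0.933888)
  k2 = (-0.442022, -2.212780)
  → (-0.461083, 1.188538)
0.220000: (-0.461083, 1.188538)
  k1 = (-0.390404, -2.856555)
  predictor → (-0.546972, 0.560096)
  k2 = (-0.724370, -1.391365)
  → (-0.583708, 0.721267)
(u(0.44), v(0.44)) ≈ (-0.5837, 0.7213)

-0.5837, 0.7213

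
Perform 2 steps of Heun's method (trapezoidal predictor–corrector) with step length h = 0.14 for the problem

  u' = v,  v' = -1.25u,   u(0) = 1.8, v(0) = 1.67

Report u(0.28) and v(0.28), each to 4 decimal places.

Heun on (u,v): k1 = f(t_n, state_n); k2 = f(t_n + h, state_n + h·k1); state_{n+1} = state_n + (h/2)·(k1 + k2).
0.000000: (1.800000, 1.670000)
  k1 = (1.670000, -2.250000)
  predictor → (2.033800, 1.355000)
  k2 = (1.355000, -2.542250)
  → (2.011750, 1.334542)
0.140000: (2.011750, 1.334542)
  k1 = (1.334542, -2.514687)
  predictor → (2.198586, 0.982486)
  k2 = (0.982486, -2.748232)
  → (2.173942, 0.966138)
(u(0.28), v(0.28)) ≈ (2.1739, 0.9661)

2.1739, 0.9661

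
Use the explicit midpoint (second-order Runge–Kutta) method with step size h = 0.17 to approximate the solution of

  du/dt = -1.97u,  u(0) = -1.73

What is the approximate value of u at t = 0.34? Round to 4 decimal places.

-0.8998

Midpoint: k1 = f(t_n, u_n); k2 = f(t_n + h/2, u_n + (h/2)·k1); u_{n+1} = u_n + h·k2.
t=0.000000, u=-1.730000:
  k1 = f(0.000000, -1.730000) = 3.408100
  k2 = f(0.085000, -1.440311) = 2.837414
  u ← -1.730000 + 0.17·2.837414 = -1.247640
t=0.170000, u=-1.247640:
  k1 = f(0.170000, -1.247640) = 2.457850
  k2 = f(0.255000, -1.038722) = 2.046283
  u ← -1.247640 + 0.17·2.046283 = -0.899772
u(0.34) ≈ -0.8998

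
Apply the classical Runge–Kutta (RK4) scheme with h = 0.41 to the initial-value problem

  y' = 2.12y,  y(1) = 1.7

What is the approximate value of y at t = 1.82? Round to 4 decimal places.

9.6310

RK4: k1 = f(t_n, y_n); k2 = f(t_n + h/2, y_n + (h/2)·k1); k3 = f(t_n + h/2, y_n + (h/2)·k2); k4 = f(t_n + h, y_n + h·k3); y_{n+1} = y_n + (h/6)·(k1 + 2k2 + 2k3 + k4).
t=1.000000, y=1.700000:
  k1 = f(1.000000, 1.700000) = 3.604000
  k2 = f(1.205000, 2.438820) = 5.170298
  k3 = f(1.205000, 2.759911) = 5.851012
  k4 = f(1.410000, 4.098915) = 8.689699
  y ← 1.700000 + (0.41/6)·(k1 + 2k2 + 2k3 + k4) = 4.046315
t=1.410000, y=4.046315:
  k1 = f(1.410000, 4.046315) = 8.578188
  k2 = f(1.615000, 5.804844) = 12.306269
  k3 = f(1.615000, 6.569100) = 13.926493
  k4 = f(1.820000, 9.756177) = 20.683095
  y ← 4.046315 + (0.41/6)·(k1 + 2k2 + 2k3 + k4) = 9.630980
y(1.82) ≈ 9.6310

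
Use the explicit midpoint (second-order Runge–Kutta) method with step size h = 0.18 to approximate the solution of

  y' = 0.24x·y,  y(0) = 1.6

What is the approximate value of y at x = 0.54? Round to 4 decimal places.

1.6569

Midpoint: k1 = f(x_n, y_n); k2 = f(x_n + h/2, y_n + (h/2)·k1); y_{n+1} = y_n + h·k2.
x=0.000000, y=1.600000:
  k1 = f(0.000000, 1.600000) = 0.000000
  k2 = f(0.090000, 1.600000) = 0.034560
  y ← 1.600000 + 0.18·0.034560 = 1.606221
x=0.180000, y=1.606221:
  k1 = f(0.180000, 1.606221) = 0.069389
  k2 = f(0.270000, 1.612466) = 0.104488
  y ← 1.606221 + 0.18·0.104488 = 1.625029
x=0.360000, y=1.625029:
  k1 = f(0.360000, 1.625029) = 0.140402
  k2 = f(0.450000, 1.637665) = 0.176868
  y ← 1.625029 + 0.18·0.176868 = 1.656865
y(0.54) ≈ 1.6569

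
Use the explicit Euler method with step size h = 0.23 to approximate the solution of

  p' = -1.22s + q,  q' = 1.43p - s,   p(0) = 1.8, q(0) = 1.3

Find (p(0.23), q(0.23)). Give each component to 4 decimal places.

2.0990, 1.8920

Euler on (p,q): p_{n+1} = p_n + h·p', q_{n+1} = q_n + h·q'.
0.000000: (1.800000, 1.300000); f=(1.300000, 2.574000) → (2.099000, 1.892020)
(p(0.23), q(0.23)) ≈ (2.0990, 1.8920)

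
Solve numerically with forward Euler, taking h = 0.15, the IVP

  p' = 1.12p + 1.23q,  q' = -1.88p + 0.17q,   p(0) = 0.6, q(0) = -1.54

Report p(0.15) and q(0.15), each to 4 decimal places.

Euler on (p,q): p_{n+1} = p_n + h·p', q_{n+1} = q_n + h·q'.
0.000000: (0.600000, -1.540000); f=(-1.222200, -1.389800) → (0.416670, -1.748470)
(p(0.15), q(0.15)) ≈ (0.4167, -1.7485)

0.4167, -1.7485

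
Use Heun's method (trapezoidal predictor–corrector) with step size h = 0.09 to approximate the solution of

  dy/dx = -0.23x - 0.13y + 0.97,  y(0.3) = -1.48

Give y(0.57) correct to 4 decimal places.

-1.1982

Heun: k1 = f(x_n, y_n); k2 = f(x_n + h, y_n + h·k1); y_{n+1} = y_n + (h/2)·(k1 + k2).
x=0.300000, y=-1.480000:
  k1 = f(0.300000, -1.480000) = 1.093400
  k2 = f(0.390000, -1.381594) = 1.059907
  y ← -1.480000 + (0.09/2)·(1.093400 + 1.059907) = -1.383101
x=0.390000, y=-1.383101:
  k1 = f(0.390000, -1.383101) = 1.060103
  k2 = f(0.480000, -1.287692) = 1.027000
  y ← -1.383101 + (0.09/2)·(1.060103 + 1.027000) = -1.289182
x=0.480000, y=-1.289182:
  k1 = f(0.480000, -1.289182) = 1.027194
  k2 = f(0.570000, -1.196734) = 0.994475
  y ← -1.289182 + (0.09/2)·(1.027194 + 0.994475) = -1.198206
y(0.57) ≈ -1.1982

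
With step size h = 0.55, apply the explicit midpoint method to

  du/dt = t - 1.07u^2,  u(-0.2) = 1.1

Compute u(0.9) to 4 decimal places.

0.8838

Midpoint: k1 = f(t_n, u_n); k2 = f(t_n + h/2, u_n + (h/2)·k1); u_{n+1} = u_n + h·k2.
t=-0.200000, u=1.100000:
  k1 = f(-0.200000, 1.100000) = -1.494700
  k2 = f(0.075000, 0.688957) = -0.432889
  u ← 1.100000 + 0.55·(-0.432889) = 0.861911
t=0.350000, u=0.861911:
  k1 = f(0.350000, 0.861911) = -0.444893
  k2 = f(0.625000, 0.739566) = 0.039756
  u ← 0.861911 + 0.55·0.039756 = 0.883777
u(0.9) ≈ 0.8838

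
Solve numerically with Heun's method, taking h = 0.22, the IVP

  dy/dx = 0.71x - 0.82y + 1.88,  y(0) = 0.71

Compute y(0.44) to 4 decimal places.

1.2497

Heun: k1 = f(x_n, y_n); k2 = f(x_n + h, y_n + h·k1); y_{n+1} = y_n + (h/2)·(k1 + k2).
x=0.000000, y=0.710000:
  k1 = f(0.000000, 0.710000) = 1.297800
  k2 = f(0.220000, 0.995516) = 1.219877
  y ← 0.710000 + (0.22/2)·(1.297800 + 1.219877) = 0.986944
x=0.220000, y=0.986944:
  k1 = f(0.220000, 0.986944) = 1.226906
  k2 = f(0.440000, 1.256864) = 1.161772
  y ← 0.986944 + (0.22/2)·(1.226906 + 1.161772) = 1.249699
y(0.44) ≈ 1.2497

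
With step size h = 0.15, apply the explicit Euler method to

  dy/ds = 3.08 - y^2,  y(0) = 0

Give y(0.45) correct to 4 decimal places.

Euler: y_{n+1} = y_n + h·f(s_n, y_n).
s=0.000000, y=0.000000: f=3.080000 → y ← 0.000000 + 0.15·3.080000 = 0.462000
s=0.150000, y=0.462000: f=2.866556 → y ← 0.462000 + 0.15·2.866556 = 0.891983
s=0.300000, y=0.891983: f=2.284366 → y ← 0.891983 + 0.15·2.284366 = 1.234638
y(0.45) ≈ 1.2346

1.2346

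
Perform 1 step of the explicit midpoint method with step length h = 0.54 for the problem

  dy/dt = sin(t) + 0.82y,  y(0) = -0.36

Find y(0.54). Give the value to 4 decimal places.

-0.4107

Midpoint: k1 = f(t_n, y_n); k2 = f(t_n + h/2, y_n + (h/2)·k1); y_{n+1} = y_n + h·k2.
t=0.000000, y=-0.360000:
  k1 = f(0.000000, -0.360000) = -0.295200
  k2 = f(0.270000, -0.439704) = -0.093826
  y ← -0.360000 + 0.54·(-0.093826) = -0.410666
y(0.54) ≈ -0.4107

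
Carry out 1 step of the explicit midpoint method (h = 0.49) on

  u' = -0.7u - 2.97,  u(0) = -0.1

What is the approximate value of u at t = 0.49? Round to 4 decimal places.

-1.2773

Midpoint: k1 = f(t_n, u_n); k2 = f(t_n + h/2, u_n + (h/2)·k1); u_{n+1} = u_n + h·k2.
t=0.000000, u=-0.100000:
  k1 = f(0.000000, -0.100000) = -2.900000
  k2 = f(0.245000, -0.810500) = -2.402650
  u ← -0.100000 + 0.49·(-2.402650) = -1.277299
u(0.49) ≈ -1.2773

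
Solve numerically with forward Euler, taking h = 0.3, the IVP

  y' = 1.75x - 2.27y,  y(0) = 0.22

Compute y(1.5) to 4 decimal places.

Euler: y_{n+1} = y_n + h·f(x_n, y_n).
x=0.000000, y=0.220000: f=-0.499400 → y ← 0.220000 + 0.3·(-0.499400) = 0.070180
x=0.300000, y=0.070180: f=0.365691 → y ← 0.070180 + 0.3·0.365691 = 0.179887
x=0.600000, y=0.179887: f=0.641656 → y ← 0.179887 + 0.3·0.641656 = 0.372384
x=0.900000, y=0.372384: f=0.729688 → y ← 0.372384 + 0.3·0.729688 = 0.591291
x=1.200000, y=0.591291: f=0.757771 → y ← 0.591291 + 0.3·0.757771 = 0.818622
y(1.5) ≈ 0.8186

0.8186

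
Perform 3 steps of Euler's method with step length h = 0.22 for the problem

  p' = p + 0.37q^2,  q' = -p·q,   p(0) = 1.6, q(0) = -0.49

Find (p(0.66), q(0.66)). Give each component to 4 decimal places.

2.9471, -0.0843

Euler on (p,q): p_{n+1} = p_n + h·p', q_{n+1} = q_n + h·q'.
0.000000: (1.600000, -0.490000); f=(1.688837, 0.784000) → (1.971544, -0.317520)
0.220000: (1.971544, -0.317520); f=(2.008847, 0.626005) → (2.413491, -0.179799)
0.440000: (2.413491, -0.179799); f=(2.425452, 0.433943) → (2.947090, -0.084331)
(p(0.66), q(0.66)) ≈ (2.9471, -0.0843)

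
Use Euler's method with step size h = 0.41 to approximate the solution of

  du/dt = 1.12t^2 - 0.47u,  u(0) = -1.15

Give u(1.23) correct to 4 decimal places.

Euler: u_{n+1} = u_n + h·f(t_n, u_n).
t=0.000000, u=-1.150000: f=0.540500 → u ← -1.150000 + 0.41·0.540500 = -0.928395
t=0.410000, u=-0.928395: f=0.624618 → u ← -0.928395 + 0.41·0.624618 = -0.672302
t=0.820000, u=-0.672302: f=1.069070 → u ← -0.672302 + 0.41·1.069070 = -0.233983
u(1.23) ≈ -0.2340

-0.2340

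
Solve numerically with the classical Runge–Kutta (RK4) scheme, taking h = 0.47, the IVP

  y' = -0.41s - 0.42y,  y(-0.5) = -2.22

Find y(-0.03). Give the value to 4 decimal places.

RK4: k1 = f(s_n, y_n); k2 = f(s_n + h/2, y_n + (h/2)·k1); k3 = f(s_n + h/2, y_n + (h/2)·k2); k4 = f(s_n + h, y_n + h·k3); y_{n+1} = y_n + (h/6)·(k1 + 2k2 + 2k3 + k4).
s=-0.500000, y=-2.220000:
  k1 = f(-0.500000, -2.220000) = 1.137400
  k2 = f(-0.265000, -1.952711) = 0.928789
  k3 = f(-0.265000, -2.001735) = 0.949379
  k4 = f(-0.030000, -1.773792) = 0.757293
  y ← -2.220000 + (0.47/6)·(k1 + 2k2 + 2k3 + k4) = -1.777336
y(-0.03) ≈ -1.7773

-1.7773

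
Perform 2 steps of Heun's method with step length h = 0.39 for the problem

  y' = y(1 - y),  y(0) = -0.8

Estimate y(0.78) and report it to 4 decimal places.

-5.6987

Heun: k1 = f(t_n, y_n); k2 = f(t_n + h, y_n + h·k1); y_{n+1} = y_n + (h/2)·(k1 + k2).
t=0.000000, y=-0.800000:
  k1 = f(0.000000, -0.800000) = -1.440000
  k2 = f(0.390000, -1.361600) = -3.215555
  y ← -0.800000 + (0.39/2)·(-1.440000 + (-3.215555)) = -1.707833
t=0.390000, y=-1.707833:
  k1 = f(0.390000, -1.707833) = -4.624527
  k2 = f(0.780000, -3.511399) = -15.841320
  y ← -1.707833 + (0.39/2)·(-4.624527 + (-15.841320)) = -5.698673
y(0.78) ≈ -5.6987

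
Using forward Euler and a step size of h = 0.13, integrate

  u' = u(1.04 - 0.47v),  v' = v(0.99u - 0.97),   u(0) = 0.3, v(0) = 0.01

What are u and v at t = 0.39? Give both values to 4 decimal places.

Euler on (u,v): u_{n+1} = u_n + h·u', v_{n+1} = v_n + h·v'.
0.000000: (0.300000, 0.010000); f=(0.310590, -0.006730) → (0.340377, 0.009125)
0.130000: (0.340377, 0.009125); f=(0.352532, -0.005776) → (0.386206, 0.008374)
0.260000: (0.386206, 0.008374); f=(0.400134, -0.004921) → (0.438223, 0.007734)
(u(0.39), v(0.39)) ≈ (0.4382, 0.0077)

0.4382, 0.0077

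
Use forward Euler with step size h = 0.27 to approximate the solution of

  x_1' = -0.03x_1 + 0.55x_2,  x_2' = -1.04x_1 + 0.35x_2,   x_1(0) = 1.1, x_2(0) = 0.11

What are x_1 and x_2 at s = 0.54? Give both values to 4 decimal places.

Euler on (x_1,x_2): x_1_{n+1} = x_1_n + h·x_1', x_2_{n+1} = x_2_n + h·x_2'.
0.000000: (1.100000, 0.110000); f=(0.027500, -1.105500) → (1.107425, -0.188485)
0.270000: (1.107425, -0.188485); f=(-0.136890, -1.217692) → (1.070465, -0.517262)
(x_1(0.54), x_2(0.54)) ≈ (1.0705, -0.5173)

1.0705, -0.5173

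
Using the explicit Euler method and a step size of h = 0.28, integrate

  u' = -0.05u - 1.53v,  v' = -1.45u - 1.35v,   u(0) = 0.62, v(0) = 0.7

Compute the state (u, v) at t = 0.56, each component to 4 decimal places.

0.2284, -0.0122

Euler on (u,v): u_{n+1} = u_n + h·u', v_{n+1} = v_n + h·v'.
0.000000: (0.620000, 0.700000); f=(-1.102000, -1.844000) → (0.311440, 0.183680)
0.280000: (0.311440, 0.183680); f=(-0.296602, -0.699556) → (0.228391, -0.012196)
(u(0.56), v(0.56)) ≈ (0.2284, -0.0122)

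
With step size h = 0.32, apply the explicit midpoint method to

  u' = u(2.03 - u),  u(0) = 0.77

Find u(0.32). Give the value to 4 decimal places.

Midpoint: k1 = f(t_n, u_n); k2 = f(t_n + h/2, u_n + (h/2)·k1); u_{n+1} = u_n + h·k2.
t=0.000000, u=0.770000:
  k1 = f(0.000000, 0.770000) = 0.970200
  k2 = f(0.160000, 0.925232) = 1.022167
  u ← 0.770000 + 0.32·1.022167 = 1.097093
u(0.32) ≈ 1.0971

1.0971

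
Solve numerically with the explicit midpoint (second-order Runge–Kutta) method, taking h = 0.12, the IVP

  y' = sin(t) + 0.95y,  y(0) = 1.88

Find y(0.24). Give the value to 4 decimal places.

Midpoint: k1 = f(t_n, y_n); k2 = f(t_n + h/2, y_n + (h/2)·k1); y_{n+1} = y_n + h·k2.
t=0.000000, y=1.880000:
  k1 = f(0.000000, 1.880000) = 1.786000
  k2 = f(0.060000, 1.987160) = 1.947766
  y ← 1.880000 + 0.12·1.947766 = 2.113732
t=0.120000, y=2.113732:
  k1 = f(0.120000, 2.113732) = 2.127758
  k2 = f(0.180000, 2.241397) = 2.308357
  y ← 2.113732 + 0.12·2.308357 = 2.390735
y(0.24) ≈ 2.3907

2.3907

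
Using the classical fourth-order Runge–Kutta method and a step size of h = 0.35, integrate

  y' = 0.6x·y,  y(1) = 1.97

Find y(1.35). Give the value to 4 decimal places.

2.5213

RK4: k1 = f(x_n, y_n); k2 = f(x_n + h/2, y_n + (h/2)·k1); k3 = f(x_n + h/2, y_n + (h/2)·k2); k4 = f(x_n + h, y_n + h·k3); y_{n+1} = y_n + (h/6)·(k1 + 2k2 + 2k3 + k4).
x=1.000000, y=1.970000:
  k1 = f(1.000000, 1.970000) = 1.182000
  k2 = f(1.175000, 2.176850) = 1.534679
  k3 = f(1.175000, 2.238569) = 1.578191
  k4 = f(1.350000, 2.522367) = 2.043117
  y ← 1.970000 + (0.35/6)·(k1 + 2k2 + 2k3 + k4) = 2.521300
y(1.35) ≈ 2.5213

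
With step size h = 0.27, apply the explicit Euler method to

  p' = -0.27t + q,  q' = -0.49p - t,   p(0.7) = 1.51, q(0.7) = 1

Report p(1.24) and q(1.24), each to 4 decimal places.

Euler on (p,q): p_{n+1} = p_n + h·p', q_{n+1} = q_n + h·q'.
0.700000: (1.510000, 1.000000); f=(0.811000, -1.439900) → (1.728970, 0.611227)
0.970000: (1.728970, 0.611227); f=(0.349327, -1.817195) → (1.823288, 0.120584)
(p(1.24), q(1.24)) ≈ (1.8233, 0.1206)

1.8233, 0.1206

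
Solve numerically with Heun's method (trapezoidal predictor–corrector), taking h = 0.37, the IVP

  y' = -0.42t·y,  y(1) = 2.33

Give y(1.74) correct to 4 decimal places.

1.5266

Heun: k1 = f(t_n, y_n); k2 = f(t_n + h, y_n + h·k1); y_{n+1} = y_n + (h/2)·(k1 + k2).
t=1.000000, y=2.330000:
  k1 = f(1.000000, 2.330000) = -0.978600
  k2 = f(1.370000, 1.967918) = -1.132340
  y ← 2.330000 + (0.37/2)·(-0.978600 + (-1.132340)) = 1.939476
t=1.370000, y=1.939476:
  k1 = f(1.370000, 1.939476) = -1.115975
  k2 = f(1.740000, 1.526566) = -1.115614
  y ← 1.939476 + (0.37/2)·(-1.115975 + (-1.115614)) = 1.526632
y(1.74) ≈ 1.5266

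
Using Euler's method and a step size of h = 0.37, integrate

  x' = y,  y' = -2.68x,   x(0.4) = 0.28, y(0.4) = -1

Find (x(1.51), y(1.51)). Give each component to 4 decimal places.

Euler on (x,y): x_{n+1} = x_n + h·x', y_{n+1} = y_n + h·y'.
0.400000: (0.280000, -1.000000); f=(-1.000000, -0.750400) → (-0.090000, -1.277648)
0.770000: (-0.090000, -1.277648); f=(-1.277648, 0.241200) → (-0.562730, -1.188404)
1.140000: (-0.562730, -1.188404); f=(-1.188404, 1.508116) → (-1.002439, -0.630401)
(x(1.51), y(1.51)) ≈ (-1.0024, -0.6304)

-1.0024, -0.6304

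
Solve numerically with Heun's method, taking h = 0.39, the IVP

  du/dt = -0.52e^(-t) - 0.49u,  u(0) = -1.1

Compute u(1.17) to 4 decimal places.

-0.8791

Heun: k1 = f(t_n, u_n); k2 = f(t_n + h, u_n + h·k1); u_{n+1} = u_n + (h/2)·(k1 + k2).
t=0.000000, u=-1.100000:
  k1 = f(0.000000, -1.100000) = 0.019000
  k2 = f(0.390000, -1.092590) = 0.183300
  u ← -1.100000 + (0.39/2)·(0.019000 + 0.183300) = -1.060552
t=0.390000, u=-1.060552:
  k1 = f(0.390000, -1.060552) = 0.167601
  k2 = f(0.780000, -0.995187) = 0.249271
  u ← -1.060552 + (0.39/2)·(0.167601 + 0.249271) = -0.979262
t=0.780000, u=-0.979262:
  k1 = f(0.780000, -0.979262) = 0.241467
  k2 = f(1.170000, -0.885090) = 0.272303
  u ← -0.979262 + (0.39/2)·(0.241467 + 0.272303) = -0.879076
u(1.17) ≈ -0.8791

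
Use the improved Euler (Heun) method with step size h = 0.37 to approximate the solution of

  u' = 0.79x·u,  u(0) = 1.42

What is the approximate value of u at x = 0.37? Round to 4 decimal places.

Heun: k1 = f(x_n, u_n); k2 = f(x_n + h, u_n + h·k1); u_{n+1} = u_n + (h/2)·(k1 + k2).
x=0.000000, u=1.420000:
  k1 = f(0.000000, 1.420000) = 0.000000
  k2 = f(0.370000, 1.420000) = 0.415066
  u ← 1.420000 + (0.37/2)·(0.000000 + 0.415066) = 1.496787
u(0.37) ≈ 1.4968

1.4968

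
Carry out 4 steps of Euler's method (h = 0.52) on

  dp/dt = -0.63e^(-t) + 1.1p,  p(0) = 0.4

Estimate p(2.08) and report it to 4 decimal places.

0.4379

Euler: p_{n+1} = p_n + h·f(t_n, p_n).
t=0.000000, p=0.400000: f=-0.190000 → p ← 0.400000 + 0.52·(-0.190000) = 0.301200
t=0.520000, p=0.301200: f=-0.043228 → p ← 0.301200 + 0.52·(-0.043228) = 0.278721
t=1.040000, p=0.278721: f=0.083917 → p ← 0.278721 + 0.52·0.083917 = 0.322358
t=1.560000, p=0.322358: f=0.222209 → p ← 0.322358 + 0.52·0.222209 = 0.437907
p(2.08) ≈ 0.4379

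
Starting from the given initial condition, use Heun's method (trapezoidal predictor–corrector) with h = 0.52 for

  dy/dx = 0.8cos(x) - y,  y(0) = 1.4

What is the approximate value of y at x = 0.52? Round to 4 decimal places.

Heun: k1 = f(x_n, y_n); k2 = f(x_n + h, y_n + h·k1); y_{n+1} = y_n + (h/2)·(k1 + k2).
x=0.000000, y=1.400000:
  k1 = f(0.000000, 1.400000) = -0.600000
  k2 = f(0.520000, 1.088000) = -0.393745
  y ← 1.400000 + (0.52/2)·(-0.600000 + (-0.393745)) = 1.141626
y(0.52) ≈ 1.1416

1.1416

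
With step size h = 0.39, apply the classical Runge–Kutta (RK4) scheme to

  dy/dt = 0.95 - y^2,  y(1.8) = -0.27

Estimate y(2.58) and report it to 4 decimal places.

0.4315

RK4: k1 = f(t_n, y_n); k2 = f(t_n + h/2, y_n + (h/2)·k1); k3 = f(t_n + h/2, y_n + (h/2)·k2); k4 = f(t_n + h, y_n + h·k3); y_{n+1} = y_n + (h/6)·(k1 + 2k2 + 2k3 + k4).
t=1.800000, y=-0.270000:
  k1 = f(1.800000, -0.270000) = 0.877100
  k2 = f(1.995000, -0.098966) = 0.940206
  k3 = f(1.995000, -0.086660) = 0.942490
  k4 = f(2.190000, 0.097571) = 0.940480
  y ← -0.270000 + (0.39/6)·(k1 + 2k2 + 2k3 + k4) = 0.092893
t=2.190000, y=0.092893:
  k1 = f(2.190000, 0.092893) = 0.941371
  k2 = f(2.385000, 0.276460) = 0.873570
  k3 = f(2.385000, 0.263239) = 0.880705
  k4 = f(2.580000, 0.436368) = 0.759583
  y ← 0.092893 + (0.39/6)·(k1 + 2k2 + 2k3 + k4) = 0.431511
y(2.58) ≈ 0.4315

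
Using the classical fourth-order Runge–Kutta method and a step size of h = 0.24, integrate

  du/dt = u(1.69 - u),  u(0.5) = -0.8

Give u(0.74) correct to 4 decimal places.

RK4: k1 = f(t_n, u_n); k2 = f(t_n + h/2, u_n + (h/2)·k1); k3 = f(t_n + h/2, u_n + (h/2)·k2); k4 = f(t_n + h, u_n + h·k3); u_{n+1} = u_n + (h/6)·(k1 + 2k2 + 2k3 + k4).
t=0.500000, u=-0.800000:
  k1 = f(0.500000, -0.800000) = -1.992000
  k2 = f(0.620000, -1.039040) = -2.835582
  k3 = f(0.620000, -1.140270) = -3.227271
  k4 = f(0.740000, -1.574545) = -5.140173
  u ← -0.800000 + (0.24/6)·(k1 + 2k2 + 2k3 + k4) = -1.570315
u(0.74) ≈ -1.5703

-1.5703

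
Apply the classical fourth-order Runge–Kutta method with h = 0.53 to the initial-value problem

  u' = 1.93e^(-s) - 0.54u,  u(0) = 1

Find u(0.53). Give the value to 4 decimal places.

1.4328

RK4: k1 = f(s_n, u_n); k2 = f(s_n + h/2, u_n + (h/2)·k1); k3 = f(s_n + h/2, u_n + (h/2)·k2); k4 = f(s_n + h, u_n + h·k3); u_{n+1} = u_n + (h/6)·(k1 + 2k2 + 2k3 + k4).
s=0.000000, u=1.000000:
  k1 = f(0.000000, 1.000000) = 1.390000
  k2 = f(0.265000, 1.368350) = 0.741798
  k3 = f(0.265000, 1.196577) = 0.834556
  k4 = f(0.530000, 1.442315) = 0.357158
  u ← 1.000000 + (0.53/6)·(k1 + 2k2 + 2k3 + k4) = 1.432822
u(0.53) ≈ 1.4328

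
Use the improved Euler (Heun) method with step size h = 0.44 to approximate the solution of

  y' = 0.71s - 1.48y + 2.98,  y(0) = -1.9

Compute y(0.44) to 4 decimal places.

Heun: k1 = f(s_n, y_n); k2 = f(s_n + h, y_n + h·k1); y_{n+1} = y_n + (h/2)·(k1 + k2).
s=0.000000, y=-1.900000:
  k1 = f(0.000000, -1.900000) = 5.792000
  k2 = f(0.440000, 0.648480) = 2.332650
  y ← -1.900000 + (0.44/2)·(5.792000 + 2.332650) = -0.112577
y(0.44) ≈ -0.1126

-0.1126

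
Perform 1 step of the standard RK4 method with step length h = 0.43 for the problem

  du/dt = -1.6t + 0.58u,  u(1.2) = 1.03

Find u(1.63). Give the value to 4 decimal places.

0.2231

RK4: k1 = f(t_n, u_n); k2 = f(t_n + h/2, u_n + (h/2)·k1); k3 = f(t_n + h/2, u_n + (h/2)·k2); k4 = f(t_n + h, u_n + h·k3); u_{n+1} = u_n + (h/6)·(k1 + 2k2 + 2k3 + k4).
t=1.200000, u=1.030000:
  k1 = f(1.200000, 1.030000) = -1.322600
  k2 = f(1.415000, 0.745641) = -1.831528
  k3 = f(1.415000, 0.636221) = -1.894992
  k4 = f(1.630000, 0.215154) = -2.483211
  u ← 1.030000 + (0.43/6)·(k1 + 2k2 + 2k3 + k4) = 0.223116
u(1.63) ≈ 0.2231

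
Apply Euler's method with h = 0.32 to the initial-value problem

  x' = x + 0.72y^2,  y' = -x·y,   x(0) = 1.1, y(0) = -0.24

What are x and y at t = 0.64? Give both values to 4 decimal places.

Euler on (x,y): x_{n+1} = x_n + h·x', y_{n+1} = y_n + h·y'.
0.000000: (1.100000, -0.240000); f=(1.141472, 0.264000) → (1.465271, -0.155520)
0.320000: (1.465271, -0.155520); f=(1.482685, 0.227879) → (1.939730, -0.082599)
(x(0.64), y(0.64)) ≈ (1.9397, -0.0826)

1.9397, -0.0826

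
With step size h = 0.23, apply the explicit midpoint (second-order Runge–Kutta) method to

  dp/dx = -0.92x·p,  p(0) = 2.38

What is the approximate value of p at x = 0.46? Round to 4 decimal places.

2.1567

Midpoint: k1 = f(x_n, p_n); k2 = f(x_n + h/2, p_n + (h/2)·k1); p_{n+1} = p_n + h·k2.
x=0.000000, p=2.380000:
  k1 = f(0.000000, 2.380000) = 0.000000
  k2 = f(0.115000, 2.380000) = -0.251804
  p ← 2.380000 + 0.23·(-0.251804) = 2.322085
x=0.230000, p=2.322085:
  k1 = f(0.230000, 2.322085) = -0.491353
  k2 = f(0.345000, 2.265579) = -0.719095
  p ← 2.322085 + 0.23·(-0.719095) = 2.156693
p(0.46) ≈ 2.1567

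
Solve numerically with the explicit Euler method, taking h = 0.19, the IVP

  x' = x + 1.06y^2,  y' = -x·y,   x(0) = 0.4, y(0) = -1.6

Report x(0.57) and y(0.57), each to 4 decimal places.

2.2180, -0.8305

Euler on (x,y): x_{n+1} = x_n + h·x', y_{n+1} = y_n + h·y'.
0.000000: (0.400000, -1.600000); f=(3.113600, 0.640000) → (0.991584, -1.478400)
0.190000: (0.991584, -1.478400); f=(3.308391, 1.465958) → (1.620178, -1.199868)
0.380000: (1.620178, -1.199868); f=(3.146242, 1.944000) → (2.217964, -0.830508)
(x(0.57), y(0.57)) ≈ (2.2180, -0.8305)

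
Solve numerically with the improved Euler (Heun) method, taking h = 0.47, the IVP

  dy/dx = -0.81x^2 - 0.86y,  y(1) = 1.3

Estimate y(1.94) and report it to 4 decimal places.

-0.7203

Heun: k1 = f(x_n, y_n); k2 = f(x_n + h, y_n + h·k1); y_{n+1} = y_n + (h/2)·(k1 + k2).
x=1.000000, y=1.300000:
  k1 = f(1.000000, 1.300000) = -1.928000
  k2 = f(1.470000, 0.393840) = -2.089031
  y ← 1.300000 + (0.47/2)·(-1.928000 + (-2.089031)) = 0.355998
x=1.470000, y=0.355998:
  k1 = f(1.470000, 0.355998) = -2.056487
  k2 = f(1.940000, -0.610551) = -2.523442
  y ← 0.355998 + (0.47/2)·(-2.056487 + (-2.523442)) = -0.720286
y(1.94) ≈ -0.7203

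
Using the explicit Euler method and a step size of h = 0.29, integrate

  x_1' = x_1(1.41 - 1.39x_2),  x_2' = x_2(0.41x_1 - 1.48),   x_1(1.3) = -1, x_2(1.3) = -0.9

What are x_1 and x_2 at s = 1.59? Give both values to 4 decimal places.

Euler on (x_1,x_2): x_1_{n+1} = x_1_n + h·x_1', x_2_{n+1} = x_2_n + h·x_2'.
1.300000: (-1.000000, -0.900000); f=(-2.661000, 1.701000) → (-1.771690, -0.406710)
(x_1(1.59), x_2(1.59)) ≈ (-1.7717, -0.4067)

-1.7717, -0.4067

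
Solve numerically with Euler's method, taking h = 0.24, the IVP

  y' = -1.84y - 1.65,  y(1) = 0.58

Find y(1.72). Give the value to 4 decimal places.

Euler: y_{n+1} = y_n + h·f(t_n, y_n).
t=1.000000, y=0.580000: f=-2.717200 → y ← 0.580000 + 0.24·(-2.717200) = -0.072128
t=1.240000, y=-0.072128: f=-1.517284 → y ← -0.072128 + 0.24·(-1.517284) = -0.436276
t=1.480000, y=-0.436276: f=-0.847252 → y ← -0.436276 + 0.24·(-0.847252) = -0.639617
y(1.72) ≈ -0.6396

-0.6396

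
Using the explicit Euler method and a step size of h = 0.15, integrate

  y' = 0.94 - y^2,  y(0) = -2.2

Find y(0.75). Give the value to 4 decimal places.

-28.2287

Euler: y_{n+1} = y_n + h·f(t_n, y_n).
t=0.000000, y=-2.200000: f=-3.900000 → y ← -2.200000 + 0.15·(-3.900000) = -2.785000
t=0.150000, y=-2.785000: f=-6.816225 → y ← -2.785000 + 0.15·(-6.816225) = -3.807434
t=0.300000, y=-3.807434: f=-13.556552 → y ← -3.807434 + 0.15·(-13.556552) = -5.840917
t=0.450000, y=-5.840917: f=-33.176306 → y ← -5.840917 + 0.15·(-33.176306) = -10.817362
t=0.600000, y=-10.817362: f=-116.075329 → y ← -10.817362 + 0.15·(-116.075329) = -28.228662
y(0.75) ≈ -28.2287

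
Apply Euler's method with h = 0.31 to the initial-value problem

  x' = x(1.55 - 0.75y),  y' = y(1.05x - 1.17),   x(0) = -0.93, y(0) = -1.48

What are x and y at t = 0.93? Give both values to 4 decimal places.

Euler on (x,y): x_{n+1} = x_n + h·x', y_{n+1} = y_n + h·y'.
0.000000: (-0.930000, -1.480000); f=(-2.473800, 3.176820) → (-1.696878, -0.495186)
0.310000: (-1.696878, -0.495186); f=(-3.260363, 1.461651) → (-2.707591, -0.042074)
0.620000: (-2.707591, -0.042074); f=(-4.282205, 0.168842) → (-4.035074, 0.010267)
(x(0.93), y(0.93)) ≈ (-4.0351, 0.0103)

-4.0351, 0.0103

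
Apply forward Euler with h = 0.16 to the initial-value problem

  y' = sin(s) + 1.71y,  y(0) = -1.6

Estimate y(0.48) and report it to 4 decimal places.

-3.2226

Euler: y_{n+1} = y_n + h·f(s_n, y_n).
s=0.000000, y=-1.600000: f=-2.736000 → y ← -1.600000 + 0.16·(-2.736000) = -2.037760
s=0.160000, y=-2.037760: f=-3.325251 → y ← -2.037760 + 0.16·(-3.325251) = -2.569800
s=0.320000, y=-2.569800: f=-4.079792 → y ← -2.569800 + 0.16·(-4.079792) = -3.222567
y(0.48) ≈ -3.2226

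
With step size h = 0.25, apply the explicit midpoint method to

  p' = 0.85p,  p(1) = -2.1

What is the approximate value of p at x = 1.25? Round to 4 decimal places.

Midpoint: k1 = f(x_n, p_n); k2 = f(x_n + h/2, p_n + (h/2)·k1); p_{n+1} = p_n + h·k2.
x=1.000000, p=-2.100000:
  k1 = f(1.000000, -2.100000) = -1.785000
  k2 = f(1.125000, -2.323125) = -1.974656
  p ← -2.100000 + 0.25·(-1.974656) = -2.593664
p(1.25) ≈ -2.5937

-2.5937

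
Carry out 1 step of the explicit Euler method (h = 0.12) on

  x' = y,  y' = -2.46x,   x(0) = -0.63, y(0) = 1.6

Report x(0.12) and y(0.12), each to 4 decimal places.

-0.4380, 1.7860

Euler on (x,y): x_{n+1} = x_n + h·x', y_{n+1} = y_n + h·y'.
0.000000: (-0.630000, 1.600000); f=(1.600000, 1.549800) → (-0.438000, 1.785976)
(x(0.12), y(0.12)) ≈ (-0.4380, 1.7860)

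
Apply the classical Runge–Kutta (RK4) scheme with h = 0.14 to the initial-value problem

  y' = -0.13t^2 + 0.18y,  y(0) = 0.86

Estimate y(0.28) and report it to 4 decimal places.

0.9035

RK4: k1 = f(t_n, y_n); k2 = f(t_n + h/2, y_n + (h/2)·k1); k3 = f(t_n + h/2, y_n + (h/2)·k2); k4 = f(t_n + h, y_n + h·k3); y_{n+1} = y_n + (h/6)·(k1 + 2k2 + 2k3 + k4).
t=0.000000, y=0.860000:
  k1 = f(0.000000, 0.860000) = 0.154800
  k2 = f(0.070000, 0.870836) = 0.156113
  k3 = f(0.070000, 0.870928) = 0.156130
  k4 = f(0.140000, 0.881858) = 0.156186
  y ← 0.860000 + (0.14/6)·(k1 + 2k2 + 2k3 + k4) = 0.881828
t=0.140000, y=0.881828:
  k1 = f(0.140000, 0.881828) = 0.156181
  k2 = f(0.210000, 0.892760) = 0.154964
  k3 = f(0.210000, 0.892675) = 0.154949
  k4 = f(0.280000, 0.903521) = 0.152442
  y ← 0.881828 + (0.14/6)·(k1 + 2k2 + 2k3 + k4) = 0.903491
y(0.28) ≈ 0.9035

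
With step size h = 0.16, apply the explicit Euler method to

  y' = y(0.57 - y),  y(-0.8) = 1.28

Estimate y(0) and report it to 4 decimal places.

Euler: y_{n+1} = y_n + h·f(x_n, y_n).
x=-0.800000, y=1.280000: f=-0.908800 → y ← 1.280000 + 0.16·(-0.908800) = 1.134592
x=-0.640000, y=1.134592: f=-0.640582 → y ← 1.134592 + 0.16·(-0.640582) = 1.032099
x=-0.480000, y=1.032099: f=-0.476932 → y ← 1.032099 + 0.16·(-0.476932) = 0.955790
x=-0.320000, y=0.955790: f=-0.368734 → y ← 0.955790 + 0.16·(-0.368734) = 0.896792
x=-0.160000, y=0.896792: f=-0.293065 → y ← 0.896792 + 0.16·(-0.293065) = 0.849902
y(0) ≈ 0.8499

0.8499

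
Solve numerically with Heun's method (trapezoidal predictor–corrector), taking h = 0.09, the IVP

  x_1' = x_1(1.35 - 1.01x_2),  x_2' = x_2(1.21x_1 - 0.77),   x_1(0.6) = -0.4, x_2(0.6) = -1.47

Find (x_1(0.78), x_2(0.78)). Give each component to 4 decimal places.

Heun on (x_1,x_2): k1 = f(x_n, state_n); k2 = f(x_n + h, state_n + h·k1); state_{n+1} = state_n + (h/2)·(k1 + k2).
0.600000: (-0.400000, -1.470000)
  k1 = (-1.133880, 1.843380)
  predictor → (-0.502049, -1.304096)
  k2 = (-1.339034, 1.796365)
  → (-0.511281, -1.306211)
0.690000: (-0.511281, -1.306211)
  k1 = (-1.364749, 1.813871)
  predictor → (-0.634109, -1.142963)
  k2 = (-1.588057, 1.757044)
  → (-0.644157, -1.145520)
(x_1(0.78), x_2(0.78)) ≈ (-0.6442, -1.1455)

-0.6442, -1.1455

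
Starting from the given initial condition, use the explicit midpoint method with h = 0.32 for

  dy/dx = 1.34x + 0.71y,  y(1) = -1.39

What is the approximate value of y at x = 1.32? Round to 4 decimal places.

-1.1956

Midpoint: k1 = f(x_n, y_n); k2 = f(x_n + h/2, y_n + (h/2)·k1); y_{n+1} = y_n + h·k2.
x=1.000000, y=-1.390000:
  k1 = f(1.000000, -1.390000) = 0.353100
  k2 = f(1.160000, -1.333504) = 0.607612
  y ← -1.390000 + 0.32·0.607612 = -1.195564
y(1.32) ≈ -1.1956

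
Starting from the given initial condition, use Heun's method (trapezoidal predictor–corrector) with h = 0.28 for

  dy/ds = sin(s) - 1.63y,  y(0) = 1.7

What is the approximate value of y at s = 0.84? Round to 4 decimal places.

0.6847

Heun: k1 = f(s_n, y_n); k2 = f(s_n + h, y_n + h·k1); y_{n+1} = y_n + (h/2)·(k1 + k2).
s=0.000000, y=1.700000:
  k1 = f(0.000000, 1.700000) = -2.771000
  k2 = f(0.280000, 0.924120) = -1.229960
  y ← 1.700000 + (0.28/2)·(-2.771000 + (-1.229960)) = 1.139866
s=0.280000, y=1.139866:
  k1 = f(0.280000, 1.139866) = -1.581625
  k2 = f(0.560000, 0.697011) = -0.604941
  y ← 1.139866 + (0.28/2)·(-1.581625 + (-0.604941)) = 0.833746
s=0.560000, y=0.833746:
  k1 = f(0.560000, 0.833746) = -0.827820
  k2 = f(0.840000, 0.601957) = -0.236546
  y ← 0.833746 + (0.28/2)·(-0.827820 + (-0.236546)) = 0.684735
y(0.84) ≈ 0.6847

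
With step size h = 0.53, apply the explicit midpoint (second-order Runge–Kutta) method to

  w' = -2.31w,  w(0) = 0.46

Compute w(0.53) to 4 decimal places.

Midpoint: k1 = f(t_n, w_n); k2 = f(t_n + h/2, w_n + (h/2)·k1); w_{n+1} = w_n + h·k2.
t=0.000000, w=0.460000:
  k1 = f(0.000000, 0.460000) = -1.062600
  k2 = f(0.265000, 0.178411) = -0.412129
  w ← 0.460000 + 0.53·(-0.412129) = 0.241571
w(0.53) ≈ 0.2416

0.2416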